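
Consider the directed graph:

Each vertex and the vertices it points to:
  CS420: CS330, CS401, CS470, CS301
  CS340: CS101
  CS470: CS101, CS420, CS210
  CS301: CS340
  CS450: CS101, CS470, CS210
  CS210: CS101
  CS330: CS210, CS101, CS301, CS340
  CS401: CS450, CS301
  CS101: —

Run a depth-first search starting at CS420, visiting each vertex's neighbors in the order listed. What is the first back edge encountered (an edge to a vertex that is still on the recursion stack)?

CS470→CS420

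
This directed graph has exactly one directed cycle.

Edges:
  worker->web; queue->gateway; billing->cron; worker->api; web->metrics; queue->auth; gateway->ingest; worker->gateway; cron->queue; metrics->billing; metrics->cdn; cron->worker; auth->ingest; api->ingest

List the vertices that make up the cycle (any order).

DFS with gray/black marking from cron:
cron gray
  queue gray
    gateway gray
      ingest gray
      ingest black
    gateway black
    auth gray
      auth→ingest: ingest black — skip
    auth black
  queue black
  worker gray
    api gray
      api→ingest: ingest black — skip
    api black
    worker→gateway: gateway black — skip
    web gray
      metrics gray
        billing gray
          billing→cron: cron is gray → back edge
Back edge closes the cycle cron → worker → web → metrics → billing → cron; its vertices are {web, cron, worker, billing, metrics}.

web, cron, worker, billing, metrics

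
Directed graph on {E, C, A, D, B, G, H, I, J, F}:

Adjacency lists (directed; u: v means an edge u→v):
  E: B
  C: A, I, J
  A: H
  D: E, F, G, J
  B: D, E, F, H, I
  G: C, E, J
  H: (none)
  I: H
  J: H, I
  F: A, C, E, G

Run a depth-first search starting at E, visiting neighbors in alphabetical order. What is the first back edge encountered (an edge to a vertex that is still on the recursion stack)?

D->E

DFS from E (visiting neighbors in alphabetical order); mark gray on enter, black on exit:
E gray
  B gray
    D gray
      D→E: E is gray → back edge
First back edge: D → E.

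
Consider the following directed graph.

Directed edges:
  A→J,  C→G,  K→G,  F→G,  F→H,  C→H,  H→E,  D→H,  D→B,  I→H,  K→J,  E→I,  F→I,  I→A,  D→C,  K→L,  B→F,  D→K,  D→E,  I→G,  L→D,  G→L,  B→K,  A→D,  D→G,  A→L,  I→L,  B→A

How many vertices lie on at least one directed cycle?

11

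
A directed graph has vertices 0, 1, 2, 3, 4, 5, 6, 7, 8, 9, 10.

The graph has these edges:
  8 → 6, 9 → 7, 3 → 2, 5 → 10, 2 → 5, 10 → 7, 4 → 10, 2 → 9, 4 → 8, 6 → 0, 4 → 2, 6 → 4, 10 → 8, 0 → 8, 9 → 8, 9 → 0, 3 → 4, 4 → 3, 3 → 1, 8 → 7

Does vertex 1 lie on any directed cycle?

1 lies on a cycle iff there is a path from 1 back to itself.
Exploring from 1, it never reaches itself; equivalently, its strongly connected component is a singleton.

No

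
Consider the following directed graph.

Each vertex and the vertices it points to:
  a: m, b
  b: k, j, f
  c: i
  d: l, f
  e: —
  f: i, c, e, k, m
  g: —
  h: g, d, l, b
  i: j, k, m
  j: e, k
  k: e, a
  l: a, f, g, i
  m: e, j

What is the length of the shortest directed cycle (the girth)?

3

For each vertex v, BFS finds the shortest path from v back to v.
The shortest such closed walk is b → k → a → b, length 3.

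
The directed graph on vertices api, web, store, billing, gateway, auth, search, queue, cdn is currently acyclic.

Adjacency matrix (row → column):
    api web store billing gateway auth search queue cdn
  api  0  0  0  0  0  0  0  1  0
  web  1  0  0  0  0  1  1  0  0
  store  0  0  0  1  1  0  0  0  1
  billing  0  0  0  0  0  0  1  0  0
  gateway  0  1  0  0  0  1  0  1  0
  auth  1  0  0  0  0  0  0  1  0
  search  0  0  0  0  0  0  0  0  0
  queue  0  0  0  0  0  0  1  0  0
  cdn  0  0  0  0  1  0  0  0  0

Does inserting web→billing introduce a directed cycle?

No

Adding web→billing creates a cycle iff billing can already reach web.
Explore from billing: no path reaches web. The graph stays acyclic.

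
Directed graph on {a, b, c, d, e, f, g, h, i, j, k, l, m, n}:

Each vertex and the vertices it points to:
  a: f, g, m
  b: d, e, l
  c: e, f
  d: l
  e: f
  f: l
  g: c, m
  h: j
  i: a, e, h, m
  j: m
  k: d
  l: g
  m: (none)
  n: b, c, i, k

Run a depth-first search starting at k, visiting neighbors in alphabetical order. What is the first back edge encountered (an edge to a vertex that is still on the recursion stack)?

f->l

DFS from k (visiting neighbors in alphabetical order); mark gray on enter, black on exit:
k gray
  d gray
    l gray
      g gray
        c gray
          e gray
            f gray
              f→l: l is gray → back edge
First back edge: f → l.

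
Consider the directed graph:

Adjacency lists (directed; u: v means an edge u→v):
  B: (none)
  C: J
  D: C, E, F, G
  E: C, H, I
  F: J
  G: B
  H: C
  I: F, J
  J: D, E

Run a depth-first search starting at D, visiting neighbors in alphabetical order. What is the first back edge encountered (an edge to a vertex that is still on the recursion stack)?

DFS from D (visiting neighbors in alphabetical order); mark gray on enter, black on exit:
D gray
  C gray
    J gray
      J→D: D is gray → back edge
First back edge: J → D.

J->D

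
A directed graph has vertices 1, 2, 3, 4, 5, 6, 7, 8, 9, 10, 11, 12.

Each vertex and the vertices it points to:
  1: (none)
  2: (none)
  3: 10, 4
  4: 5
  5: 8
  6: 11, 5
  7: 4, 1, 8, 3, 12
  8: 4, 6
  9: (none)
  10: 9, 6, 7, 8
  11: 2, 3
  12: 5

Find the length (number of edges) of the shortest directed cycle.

For each vertex v, BFS finds the shortest path from v back to v.
The shortest such closed walk is 10 → 7 → 3 → 10, length 3.

3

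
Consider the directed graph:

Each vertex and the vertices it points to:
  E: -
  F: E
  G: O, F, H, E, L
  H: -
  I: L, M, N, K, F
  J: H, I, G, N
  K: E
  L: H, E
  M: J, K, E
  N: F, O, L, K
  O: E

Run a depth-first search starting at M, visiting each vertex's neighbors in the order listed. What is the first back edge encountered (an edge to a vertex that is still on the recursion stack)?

DFS from M (visiting each vertex's neighbors in the order listed); mark gray on enter, black on exit:
M gray
  J gray
    H gray
    H black
    I gray
      L gray
        L→H: H black — skip
        E gray
        E black
      L black
      I→M: M is gray → back edge
First back edge: I → M.

I->M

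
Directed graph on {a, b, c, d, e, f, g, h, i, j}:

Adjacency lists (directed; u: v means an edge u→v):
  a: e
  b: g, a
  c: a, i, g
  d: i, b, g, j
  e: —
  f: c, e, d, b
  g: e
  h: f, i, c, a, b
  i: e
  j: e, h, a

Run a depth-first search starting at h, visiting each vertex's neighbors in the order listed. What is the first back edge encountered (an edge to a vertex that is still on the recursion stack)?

j->h

DFS from h (visiting each vertex's neighbors in the order listed); mark gray on enter, black on exit:
h gray
  f gray
    c gray
      a gray
        e gray
        e black
      a black
      i gray
        i→e: e black — skip
      i black
      g gray
        g→e: e black — skip
      g black
    c black
    f→e: e black — skip
    d gray
      d→i: i black — skip
      b gray
        b→g: g black — skip
        b→a: a black — skip
      b black
      d→g: g black — skip
      j gray
        j→e: e black — skip
        j→h: h is gray → back edge
First back edge: j → h.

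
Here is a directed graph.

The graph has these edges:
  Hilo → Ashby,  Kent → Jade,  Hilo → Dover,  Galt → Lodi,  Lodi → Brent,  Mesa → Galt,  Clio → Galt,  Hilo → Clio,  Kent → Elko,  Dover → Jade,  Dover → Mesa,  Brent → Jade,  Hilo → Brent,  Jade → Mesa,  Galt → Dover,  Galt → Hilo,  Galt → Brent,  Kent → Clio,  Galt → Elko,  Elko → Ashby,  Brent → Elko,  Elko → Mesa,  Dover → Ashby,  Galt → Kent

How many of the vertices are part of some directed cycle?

10

A vertex is on a directed cycle iff it belongs to a strongly connected component of size ≥ 2 (or has a self-loop).
The vertices on cycles are {Clio, Elko, Galt, Hilo, Jade, Kent, Lodi, Mesa, Brent, Dover} — 10 in total.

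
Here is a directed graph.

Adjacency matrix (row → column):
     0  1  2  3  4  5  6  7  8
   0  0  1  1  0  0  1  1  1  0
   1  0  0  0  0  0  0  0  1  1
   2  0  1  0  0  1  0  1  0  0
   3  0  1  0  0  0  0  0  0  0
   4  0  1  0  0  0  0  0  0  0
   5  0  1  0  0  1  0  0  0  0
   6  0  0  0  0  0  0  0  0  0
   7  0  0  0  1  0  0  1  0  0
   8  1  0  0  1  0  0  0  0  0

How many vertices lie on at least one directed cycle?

8

A vertex is on a directed cycle iff it belongs to a strongly connected component of size ≥ 2 (or has a self-loop).
The vertices on cycles are {0, 1, 2, 3, 4, 5, 7, 8} — 8 in total.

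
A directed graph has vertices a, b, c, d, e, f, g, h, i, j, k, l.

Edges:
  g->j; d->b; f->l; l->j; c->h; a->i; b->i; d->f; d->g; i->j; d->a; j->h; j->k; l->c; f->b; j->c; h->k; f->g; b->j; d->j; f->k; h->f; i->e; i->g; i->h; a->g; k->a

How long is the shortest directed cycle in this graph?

4

For each vertex v, BFS finds the shortest path from v back to v.
The shortest such closed walk is b → j → h → f → b, length 4.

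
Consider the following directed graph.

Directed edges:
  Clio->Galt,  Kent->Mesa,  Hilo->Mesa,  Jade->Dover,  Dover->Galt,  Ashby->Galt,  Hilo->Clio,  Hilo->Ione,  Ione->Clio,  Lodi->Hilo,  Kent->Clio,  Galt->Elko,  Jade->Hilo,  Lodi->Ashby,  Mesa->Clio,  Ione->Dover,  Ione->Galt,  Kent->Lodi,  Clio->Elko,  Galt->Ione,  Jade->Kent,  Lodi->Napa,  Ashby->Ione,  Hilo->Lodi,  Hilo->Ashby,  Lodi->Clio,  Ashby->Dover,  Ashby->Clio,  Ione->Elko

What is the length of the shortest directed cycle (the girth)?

2

For each vertex v, BFS finds the shortest path from v back to v.
The shortest such closed walk is Hilo → Lodi → Hilo, length 2.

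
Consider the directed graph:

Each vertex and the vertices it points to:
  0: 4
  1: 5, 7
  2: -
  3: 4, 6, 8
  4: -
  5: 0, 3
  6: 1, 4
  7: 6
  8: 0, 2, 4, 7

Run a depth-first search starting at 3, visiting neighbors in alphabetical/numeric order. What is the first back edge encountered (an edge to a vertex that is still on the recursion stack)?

5→3

DFS from 3 (visiting neighbors in alphabetical/numeric order); mark gray on enter, black on exit:
3 gray
  4 gray
  4 black
  6 gray
    1 gray
      5 gray
        0 gray
          0→4: 4 black — skip
        0 black
        5→3: 3 is gray → back edge
First back edge: 5 → 3.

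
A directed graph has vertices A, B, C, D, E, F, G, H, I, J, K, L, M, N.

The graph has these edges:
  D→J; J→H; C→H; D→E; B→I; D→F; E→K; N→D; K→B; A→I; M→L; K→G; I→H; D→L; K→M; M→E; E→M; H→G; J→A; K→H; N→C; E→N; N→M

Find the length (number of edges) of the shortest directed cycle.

2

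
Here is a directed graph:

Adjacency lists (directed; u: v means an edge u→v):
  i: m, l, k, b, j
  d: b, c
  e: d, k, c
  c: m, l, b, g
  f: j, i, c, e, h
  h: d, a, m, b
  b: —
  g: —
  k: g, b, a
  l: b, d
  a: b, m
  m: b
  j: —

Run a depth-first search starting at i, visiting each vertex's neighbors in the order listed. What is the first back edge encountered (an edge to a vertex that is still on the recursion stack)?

c->l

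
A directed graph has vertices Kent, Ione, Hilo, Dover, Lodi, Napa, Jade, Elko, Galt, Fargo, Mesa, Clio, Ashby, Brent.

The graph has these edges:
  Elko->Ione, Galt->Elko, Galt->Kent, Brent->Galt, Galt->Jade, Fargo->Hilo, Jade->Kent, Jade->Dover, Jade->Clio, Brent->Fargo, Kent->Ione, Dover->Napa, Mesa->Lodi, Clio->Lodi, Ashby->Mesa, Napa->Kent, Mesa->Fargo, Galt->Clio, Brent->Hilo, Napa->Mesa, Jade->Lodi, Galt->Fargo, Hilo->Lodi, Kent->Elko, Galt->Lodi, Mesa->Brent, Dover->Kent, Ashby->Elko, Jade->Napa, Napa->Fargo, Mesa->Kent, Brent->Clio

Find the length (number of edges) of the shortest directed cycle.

5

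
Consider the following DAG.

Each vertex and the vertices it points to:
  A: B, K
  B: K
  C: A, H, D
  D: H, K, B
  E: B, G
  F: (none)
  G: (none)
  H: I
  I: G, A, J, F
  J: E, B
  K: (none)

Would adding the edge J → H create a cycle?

Yes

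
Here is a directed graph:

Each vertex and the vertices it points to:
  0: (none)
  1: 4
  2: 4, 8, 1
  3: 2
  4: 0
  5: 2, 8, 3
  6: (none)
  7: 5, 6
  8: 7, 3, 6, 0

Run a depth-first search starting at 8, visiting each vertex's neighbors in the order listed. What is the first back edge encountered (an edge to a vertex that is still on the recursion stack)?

DFS from 8 (visiting each vertex's neighbors in the order listed); mark gray on enter, black on exit:
8 gray
  7 gray
    5 gray
      2 gray
        4 gray
          0 gray
          0 black
        4 black
        2→8: 8 is gray → back edge
First back edge: 2 → 8.

2->8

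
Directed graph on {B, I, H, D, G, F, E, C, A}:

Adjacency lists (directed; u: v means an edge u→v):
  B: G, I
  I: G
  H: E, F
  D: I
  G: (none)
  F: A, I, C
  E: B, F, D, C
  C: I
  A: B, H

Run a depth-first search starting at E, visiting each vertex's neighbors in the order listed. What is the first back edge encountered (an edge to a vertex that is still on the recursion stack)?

H->E

DFS from E (visiting each vertex's neighbors in the order listed); mark gray on enter, black on exit:
E gray
  B gray
    G gray
    G black
    I gray
      I→G: G black — skip
    I black
  B black
  F gray
    A gray
      A→B: B black — skip
      H gray
        H→E: E is gray → back edge
First back edge: H → E.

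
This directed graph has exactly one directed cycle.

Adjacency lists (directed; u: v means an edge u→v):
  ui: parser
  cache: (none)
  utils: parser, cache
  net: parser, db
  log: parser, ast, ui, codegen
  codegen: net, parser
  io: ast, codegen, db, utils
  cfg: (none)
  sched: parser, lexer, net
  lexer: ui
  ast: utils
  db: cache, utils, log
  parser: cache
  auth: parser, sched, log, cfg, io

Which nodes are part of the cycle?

db, log, net, codegen

DFS with gray/black marking from db:
db gray
  cache gray
  cache black
  utils gray
    parser gray
      parser→cache: cache black — skip
    parser black
    utils→cache: cache black — skip
  utils black
  log gray
    log→parser: parser black — skip
    ast gray
      ast→utils: utils black — skip
    ast black
    ui gray
      ui→parser: parser black — skip
    ui black
    codegen gray
      net gray
        net→parser: parser black — skip
        net→db: db is gray → back edge
Back edge closes the cycle db → log → codegen → net → db; its vertices are {db, log, net, codegen}.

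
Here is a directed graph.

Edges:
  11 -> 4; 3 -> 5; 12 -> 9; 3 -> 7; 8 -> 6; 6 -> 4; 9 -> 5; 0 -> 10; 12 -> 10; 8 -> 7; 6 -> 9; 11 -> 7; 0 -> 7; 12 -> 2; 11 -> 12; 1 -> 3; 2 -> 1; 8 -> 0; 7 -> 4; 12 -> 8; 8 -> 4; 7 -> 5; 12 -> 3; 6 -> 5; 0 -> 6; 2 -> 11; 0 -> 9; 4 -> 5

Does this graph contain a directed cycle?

Yes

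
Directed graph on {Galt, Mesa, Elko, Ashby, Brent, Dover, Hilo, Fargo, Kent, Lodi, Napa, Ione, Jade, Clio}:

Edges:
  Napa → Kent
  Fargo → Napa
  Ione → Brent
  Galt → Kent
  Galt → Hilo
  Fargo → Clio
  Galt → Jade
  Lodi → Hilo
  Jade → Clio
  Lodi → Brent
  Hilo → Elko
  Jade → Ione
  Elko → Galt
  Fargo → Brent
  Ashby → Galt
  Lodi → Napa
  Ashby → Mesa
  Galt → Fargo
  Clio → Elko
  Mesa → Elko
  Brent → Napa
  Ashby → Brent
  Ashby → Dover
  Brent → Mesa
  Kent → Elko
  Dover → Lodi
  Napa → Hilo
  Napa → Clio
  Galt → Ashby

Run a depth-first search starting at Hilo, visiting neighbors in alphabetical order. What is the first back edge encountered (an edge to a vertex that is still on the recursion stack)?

DFS from Hilo (visiting neighbors in alphabetical order); mark gray on enter, black on exit:
Hilo gray
  Elko gray
    Galt gray
      Ashby gray
        Brent gray
          Mesa gray
            Mesa→Elko: Elko is gray → back edge
First back edge: Mesa → Elko.

Mesa→Elko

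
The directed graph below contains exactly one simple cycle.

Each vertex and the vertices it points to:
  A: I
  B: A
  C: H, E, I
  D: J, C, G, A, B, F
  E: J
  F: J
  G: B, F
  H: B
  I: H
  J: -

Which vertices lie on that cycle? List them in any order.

DFS with gray/black marking from A:
A gray
  I gray
    H gray
      B gray
        B→A: A is gray → back edge
Back edge closes the cycle A → I → H → B → A; its vertices are {A, B, H, I}.

A, B, H, I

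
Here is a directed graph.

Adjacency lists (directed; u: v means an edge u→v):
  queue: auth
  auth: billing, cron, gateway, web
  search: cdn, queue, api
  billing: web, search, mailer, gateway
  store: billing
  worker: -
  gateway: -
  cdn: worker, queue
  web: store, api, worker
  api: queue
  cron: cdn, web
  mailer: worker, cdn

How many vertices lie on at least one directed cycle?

A vertex is on a directed cycle iff it belongs to a strongly connected component of size ≥ 2 (or has a self-loop).
The vertices on cycles are {api, cdn, web, auth, cron, queue, store, mailer, search, billing} — 10 in total.

10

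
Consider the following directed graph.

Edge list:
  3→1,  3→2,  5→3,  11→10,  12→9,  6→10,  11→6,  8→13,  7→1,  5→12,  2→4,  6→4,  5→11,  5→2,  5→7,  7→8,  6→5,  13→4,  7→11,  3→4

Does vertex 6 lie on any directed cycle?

6 is on a cycle iff 6 can reach itself via ≥1 edge.
6 → 5 → 11 → 6 — yes.

Yes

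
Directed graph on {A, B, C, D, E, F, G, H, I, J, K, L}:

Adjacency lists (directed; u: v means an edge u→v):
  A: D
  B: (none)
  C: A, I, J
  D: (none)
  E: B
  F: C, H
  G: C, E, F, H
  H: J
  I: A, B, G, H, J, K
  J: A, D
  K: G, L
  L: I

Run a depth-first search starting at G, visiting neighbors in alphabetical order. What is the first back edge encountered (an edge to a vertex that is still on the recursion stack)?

DFS from G (visiting neighbors in alphabetical order); mark gray on enter, black on exit:
G gray
  C gray
    A gray
      D gray
      D black
    A black
    I gray
      I→A: A black — skip
      B gray
      B black
      I→G: G is gray → back edge
First back edge: I → G.

I→G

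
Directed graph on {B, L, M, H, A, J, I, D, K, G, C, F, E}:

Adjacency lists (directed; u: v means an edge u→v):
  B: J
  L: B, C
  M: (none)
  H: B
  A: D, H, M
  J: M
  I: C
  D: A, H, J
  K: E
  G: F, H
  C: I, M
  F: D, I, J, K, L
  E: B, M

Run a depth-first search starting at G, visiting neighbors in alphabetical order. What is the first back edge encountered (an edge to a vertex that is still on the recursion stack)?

DFS from G (visiting neighbors in alphabetical order); mark gray on enter, black on exit:
G gray
  F gray
    D gray
      A gray
        A→D: D is gray → back edge
First back edge: A → D.

A→D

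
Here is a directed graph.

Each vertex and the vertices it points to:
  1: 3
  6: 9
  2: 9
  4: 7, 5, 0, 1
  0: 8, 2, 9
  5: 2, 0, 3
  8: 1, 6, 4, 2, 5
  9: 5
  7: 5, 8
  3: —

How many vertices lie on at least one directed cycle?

A vertex is on a directed cycle iff it belongs to a strongly connected component of size ≥ 2 (or has a self-loop).
The vertices on cycles are {0, 2, 4, 5, 6, 7, 8, 9} — 8 in total.

8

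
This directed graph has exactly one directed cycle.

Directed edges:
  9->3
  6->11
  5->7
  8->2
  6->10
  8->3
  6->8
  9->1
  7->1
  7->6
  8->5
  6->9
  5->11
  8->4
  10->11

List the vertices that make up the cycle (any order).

5, 6, 7, 8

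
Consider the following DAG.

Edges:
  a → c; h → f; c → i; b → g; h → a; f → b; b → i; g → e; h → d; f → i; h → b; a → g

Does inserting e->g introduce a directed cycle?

Yes

Adding e→g creates a cycle iff g can already reach e.
Path from g: g → e.
So g → … → e → g is a cycle.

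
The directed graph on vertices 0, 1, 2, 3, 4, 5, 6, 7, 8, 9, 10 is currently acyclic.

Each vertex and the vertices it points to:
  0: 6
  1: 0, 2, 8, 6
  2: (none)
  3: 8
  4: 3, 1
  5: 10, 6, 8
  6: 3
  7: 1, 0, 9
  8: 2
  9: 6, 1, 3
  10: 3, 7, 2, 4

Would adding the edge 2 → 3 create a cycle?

Adding 2→3 creates a cycle iff 3 can already reach 2.
Path from 3: 3 → 8 → 2.
So 3 → … → 2 → 3 is a cycle.

Yes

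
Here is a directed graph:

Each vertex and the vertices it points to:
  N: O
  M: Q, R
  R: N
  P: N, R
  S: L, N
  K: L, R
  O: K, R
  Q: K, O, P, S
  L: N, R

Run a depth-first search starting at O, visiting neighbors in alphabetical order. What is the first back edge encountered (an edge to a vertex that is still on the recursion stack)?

DFS from O (visiting neighbors in alphabetical order); mark gray on enter, black on exit:
O gray
  K gray
    L gray
      N gray
        N→O: O is gray → back edge
First back edge: N → O.

N→O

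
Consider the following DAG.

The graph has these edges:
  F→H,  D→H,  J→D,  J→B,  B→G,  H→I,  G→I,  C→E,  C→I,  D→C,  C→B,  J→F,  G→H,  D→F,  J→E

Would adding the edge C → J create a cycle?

Adding C→J creates a cycle iff J can already reach C.
Path from J: J → D → C.
So J → … → C → J is a cycle.

Yes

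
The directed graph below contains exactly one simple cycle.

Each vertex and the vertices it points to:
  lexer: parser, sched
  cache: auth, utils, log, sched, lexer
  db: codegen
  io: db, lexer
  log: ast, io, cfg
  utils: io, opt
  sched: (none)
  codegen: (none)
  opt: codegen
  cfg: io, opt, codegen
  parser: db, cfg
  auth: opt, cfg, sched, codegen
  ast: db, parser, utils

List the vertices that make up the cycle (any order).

DFS with gray/black marking from lexer:
lexer gray
  parser gray
    db gray
      codegen gray
      codegen black
    db black
    cfg gray
      io gray
        io→db: db black — skip
        io→lexer: lexer is gray → back edge
Back edge closes the cycle lexer → parser → cfg → io → lexer; its vertices are {io, cfg, lexer, parser}.

io, cfg, lexer, parser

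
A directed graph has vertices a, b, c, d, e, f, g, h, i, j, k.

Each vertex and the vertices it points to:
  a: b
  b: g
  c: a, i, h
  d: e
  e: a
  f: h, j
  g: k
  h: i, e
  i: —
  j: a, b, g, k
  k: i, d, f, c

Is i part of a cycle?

No

i lies on a cycle iff there is a path from i back to itself.
Exploring from i, it never reaches itself; equivalently, its strongly connected component is a singleton.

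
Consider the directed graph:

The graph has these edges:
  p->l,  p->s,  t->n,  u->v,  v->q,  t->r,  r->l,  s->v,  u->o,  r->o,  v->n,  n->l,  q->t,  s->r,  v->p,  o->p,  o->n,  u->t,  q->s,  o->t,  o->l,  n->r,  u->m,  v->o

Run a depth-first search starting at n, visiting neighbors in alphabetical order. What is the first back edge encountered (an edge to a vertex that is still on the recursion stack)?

o→n

DFS from n (visiting neighbors in alphabetical order); mark gray on enter, black on exit:
n gray
  l gray
  l black
  r gray
    r→l: l black — skip
    o gray
      o→l: l black — skip
      o→n: n is gray → back edge
First back edge: o → n.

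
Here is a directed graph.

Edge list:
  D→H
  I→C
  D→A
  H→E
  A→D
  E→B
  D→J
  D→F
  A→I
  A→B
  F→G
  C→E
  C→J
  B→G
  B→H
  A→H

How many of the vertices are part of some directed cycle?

A vertex is on a directed cycle iff it belongs to a strongly connected component of size ≥ 2 (or has a self-loop).
The vertices on cycles are {A, B, D, E, H} — 5 in total.

5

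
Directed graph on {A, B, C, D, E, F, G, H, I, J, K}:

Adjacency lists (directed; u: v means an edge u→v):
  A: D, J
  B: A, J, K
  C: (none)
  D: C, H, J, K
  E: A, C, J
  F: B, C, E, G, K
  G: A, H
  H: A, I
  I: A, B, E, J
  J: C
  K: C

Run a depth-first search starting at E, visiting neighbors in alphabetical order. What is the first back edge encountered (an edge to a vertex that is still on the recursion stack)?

DFS from E (visiting neighbors in alphabetical order); mark gray on enter, black on exit:
E gray
  A gray
    D gray
      C gray
      C black
      H gray
        H→A: A is gray → back edge
First back edge: H → A.

H→A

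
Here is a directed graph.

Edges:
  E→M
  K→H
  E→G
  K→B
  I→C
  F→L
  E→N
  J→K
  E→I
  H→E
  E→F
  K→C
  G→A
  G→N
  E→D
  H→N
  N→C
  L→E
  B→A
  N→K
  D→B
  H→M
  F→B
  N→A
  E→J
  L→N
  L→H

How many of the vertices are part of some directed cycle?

A vertex is on a directed cycle iff it belongs to a strongly connected component of size ≥ 2 (or has a self-loop).
The vertices on cycles are {E, F, G, H, J, K, L, N} — 8 in total.

8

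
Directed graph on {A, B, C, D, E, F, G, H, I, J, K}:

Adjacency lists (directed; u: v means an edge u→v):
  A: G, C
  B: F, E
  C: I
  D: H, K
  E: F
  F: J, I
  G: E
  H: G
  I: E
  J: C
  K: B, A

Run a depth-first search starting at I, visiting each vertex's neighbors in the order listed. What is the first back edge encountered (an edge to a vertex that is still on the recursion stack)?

DFS from I (visiting each vertex's neighbors in the order listed); mark gray on enter, black on exit:
I gray
  E gray
    F gray
      J gray
        C gray
          C→I: I is gray → back edge
First back edge: C → I.

C→I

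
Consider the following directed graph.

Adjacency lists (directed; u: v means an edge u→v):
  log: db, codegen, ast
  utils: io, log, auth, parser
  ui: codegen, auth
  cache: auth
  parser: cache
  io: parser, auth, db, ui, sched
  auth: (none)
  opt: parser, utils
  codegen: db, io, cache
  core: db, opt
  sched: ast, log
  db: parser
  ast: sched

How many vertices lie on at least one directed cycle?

6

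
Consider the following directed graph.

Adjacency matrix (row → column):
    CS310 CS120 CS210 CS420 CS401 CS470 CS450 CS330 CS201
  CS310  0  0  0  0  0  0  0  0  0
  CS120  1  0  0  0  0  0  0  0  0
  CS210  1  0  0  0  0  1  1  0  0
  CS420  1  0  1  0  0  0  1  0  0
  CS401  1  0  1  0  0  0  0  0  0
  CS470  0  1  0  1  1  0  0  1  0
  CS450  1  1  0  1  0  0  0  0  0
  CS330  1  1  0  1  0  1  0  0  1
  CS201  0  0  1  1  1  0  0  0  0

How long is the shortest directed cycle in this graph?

2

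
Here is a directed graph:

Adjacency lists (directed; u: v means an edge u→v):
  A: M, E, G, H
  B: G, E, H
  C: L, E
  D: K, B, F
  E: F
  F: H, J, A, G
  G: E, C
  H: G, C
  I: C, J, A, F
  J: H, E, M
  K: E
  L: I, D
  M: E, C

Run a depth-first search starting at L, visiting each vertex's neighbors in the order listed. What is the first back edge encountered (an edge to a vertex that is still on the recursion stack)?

C→L

DFS from L (visiting each vertex's neighbors in the order listed); mark gray on enter, black on exit:
L gray
  I gray
    C gray
      C→L: L is gray → back edge
First back edge: C → L.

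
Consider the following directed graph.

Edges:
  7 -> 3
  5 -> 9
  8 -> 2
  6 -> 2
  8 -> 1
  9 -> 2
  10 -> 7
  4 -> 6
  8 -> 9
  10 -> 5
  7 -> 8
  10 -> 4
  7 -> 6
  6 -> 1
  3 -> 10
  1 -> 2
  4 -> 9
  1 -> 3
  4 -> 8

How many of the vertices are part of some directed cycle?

A vertex is on a directed cycle iff it belongs to a strongly connected component of size ≥ 2 (or has a self-loop).
The vertices on cycles are {1, 3, 4, 6, 7, 8, 10} — 7 in total.

7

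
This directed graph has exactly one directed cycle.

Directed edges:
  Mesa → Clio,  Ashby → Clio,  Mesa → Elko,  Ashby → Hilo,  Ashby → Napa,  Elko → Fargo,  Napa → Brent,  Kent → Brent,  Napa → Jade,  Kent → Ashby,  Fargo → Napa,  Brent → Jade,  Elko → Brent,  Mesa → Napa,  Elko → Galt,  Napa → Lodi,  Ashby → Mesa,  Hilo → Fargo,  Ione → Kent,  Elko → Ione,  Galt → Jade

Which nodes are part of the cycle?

Elko, Ione, Kent, Mesa, Ashby

DFS with gray/black marking from Ashby:
Ashby gray
  Clio gray
  Clio black
  Napa gray
    Lodi gray
    Lodi black
    Jade gray
    Jade black
    Brent gray
      Brent→Jade: Jade black — skip
    Brent black
  Napa black
  Hilo gray
    Fargo gray
      Fargo→Napa: Napa black — skip
    Fargo black
  Hilo black
  Mesa gray
    Elko gray
      Ione gray
        Kent gray
          Kent→Ashby: Ashby is gray → back edge
Back edge closes the cycle Ashby → Mesa → Elko → Ione → Kent → Ashby; its vertices are {Elko, Ione, Kent, Mesa, Ashby}.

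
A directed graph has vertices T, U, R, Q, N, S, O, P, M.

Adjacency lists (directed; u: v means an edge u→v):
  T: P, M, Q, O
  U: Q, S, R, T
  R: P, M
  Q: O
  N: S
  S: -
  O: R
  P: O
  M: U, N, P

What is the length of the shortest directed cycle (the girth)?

For each vertex v, BFS finds the shortest path from v back to v.
The shortest such closed walk is U → T → M → U, length 3.

3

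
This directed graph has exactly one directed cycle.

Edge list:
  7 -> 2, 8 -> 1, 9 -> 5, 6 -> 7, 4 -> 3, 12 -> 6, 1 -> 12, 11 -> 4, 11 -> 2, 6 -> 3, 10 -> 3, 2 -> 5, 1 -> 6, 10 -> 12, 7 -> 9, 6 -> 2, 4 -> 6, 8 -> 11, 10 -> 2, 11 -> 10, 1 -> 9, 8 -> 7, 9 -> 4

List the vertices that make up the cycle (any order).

DFS with gray/black marking from 7:
7 gray
  9 gray
    5 gray
    5 black
    4 gray
      6 gray
        6→7: 7 is gray → back edge
Back edge closes the cycle 7 → 9 → 4 → 6 → 7; its vertices are {4, 6, 7, 9}.

4, 6, 7, 9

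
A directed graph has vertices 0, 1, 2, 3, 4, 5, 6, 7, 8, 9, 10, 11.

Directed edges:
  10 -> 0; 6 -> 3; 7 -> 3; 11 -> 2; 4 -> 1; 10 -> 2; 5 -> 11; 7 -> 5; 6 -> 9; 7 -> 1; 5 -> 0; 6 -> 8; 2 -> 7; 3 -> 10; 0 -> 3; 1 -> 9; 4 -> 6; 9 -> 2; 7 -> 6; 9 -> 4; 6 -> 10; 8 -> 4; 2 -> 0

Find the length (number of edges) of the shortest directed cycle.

3

For each vertex v, BFS finds the shortest path from v back to v.
The shortest such closed walk is 6 → 8 → 4 → 6, length 3.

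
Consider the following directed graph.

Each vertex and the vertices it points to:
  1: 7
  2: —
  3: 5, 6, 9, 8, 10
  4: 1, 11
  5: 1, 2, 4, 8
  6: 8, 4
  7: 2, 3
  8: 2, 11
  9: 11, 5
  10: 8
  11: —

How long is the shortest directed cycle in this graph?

4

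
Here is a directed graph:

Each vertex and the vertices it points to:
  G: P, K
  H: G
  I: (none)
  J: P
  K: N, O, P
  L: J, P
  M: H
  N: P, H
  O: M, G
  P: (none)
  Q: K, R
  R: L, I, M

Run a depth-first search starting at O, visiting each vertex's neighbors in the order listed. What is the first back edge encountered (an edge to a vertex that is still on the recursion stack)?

N→H

DFS from O (visiting each vertex's neighbors in the order listed); mark gray on enter, black on exit:
O gray
  M gray
    H gray
      G gray
        P gray
        P black
        K gray
          N gray
            N→P: P black — skip
            N→H: H is gray → back edge
First back edge: N → H.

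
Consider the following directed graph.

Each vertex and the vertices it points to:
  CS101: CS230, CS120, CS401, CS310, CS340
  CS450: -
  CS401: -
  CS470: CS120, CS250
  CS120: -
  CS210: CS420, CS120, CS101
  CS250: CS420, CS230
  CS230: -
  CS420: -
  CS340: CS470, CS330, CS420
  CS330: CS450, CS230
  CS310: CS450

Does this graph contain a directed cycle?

No

DFS with white/gray/black marking, starting from CS250:
CS250 gray
  CS420 gray
  CS420 black
  CS230 gray
  CS230 black
CS250 black
CS101 gray
  CS101→CS230: CS230 black — skip
  CS120 gray
  CS120 black
  CS401 gray
  CS401 black
  CS310 gray
    CS450 gray
    CS450 black
  CS310 black
  CS340 gray
    CS470 gray
      CS470→CS120: CS120 black — skip
      CS470→CS250: CS250 black — skip
    CS470 black
    CS330 gray
      CS330→CS450: CS450 black — skip
      CS330→CS230: CS230 black — skip
    CS330 black
    CS340→CS420: CS420 black — skip
  CS340 black
CS101 black
CS210 gray
  CS210→CS420: CS420 black — skip
  CS210→CS120: CS120 black — skip
  CS210→CS101: CS101 black — skip
CS210 black
Every edge goes to a white or black vertex — no back edge, so the graph is acyclic.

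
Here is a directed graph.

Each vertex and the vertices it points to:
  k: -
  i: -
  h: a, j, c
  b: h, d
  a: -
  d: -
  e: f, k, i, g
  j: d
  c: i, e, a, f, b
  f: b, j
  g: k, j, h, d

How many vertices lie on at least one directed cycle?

A vertex is on a directed cycle iff it belongs to a strongly connected component of size ≥ 2 (or has a self-loop).
The vertices on cycles are {b, c, e, f, g, h} — 6 in total.

6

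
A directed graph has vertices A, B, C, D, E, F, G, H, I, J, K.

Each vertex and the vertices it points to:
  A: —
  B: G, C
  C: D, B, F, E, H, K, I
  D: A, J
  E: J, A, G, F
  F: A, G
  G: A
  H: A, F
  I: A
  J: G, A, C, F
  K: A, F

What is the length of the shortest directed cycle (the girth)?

For each vertex v, BFS finds the shortest path from v back to v.
The shortest such closed walk is C → B → C, length 2.

2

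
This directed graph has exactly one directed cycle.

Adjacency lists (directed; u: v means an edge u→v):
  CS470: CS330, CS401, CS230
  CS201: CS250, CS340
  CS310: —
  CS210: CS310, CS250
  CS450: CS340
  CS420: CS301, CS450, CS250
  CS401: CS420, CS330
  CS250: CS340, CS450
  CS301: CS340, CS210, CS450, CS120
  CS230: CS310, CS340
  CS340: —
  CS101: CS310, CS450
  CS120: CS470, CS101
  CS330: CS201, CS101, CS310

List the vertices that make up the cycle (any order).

DFS with gray/black marking from CS470:
CS470 gray
  CS330 gray
    CS201 gray
      CS250 gray
        CS340 gray
        CS340 black
        CS450 gray
          CS450→CS340: CS340 black — skip
        CS450 black
      CS250 black
      CS201→CS340: CS340 black — skip
    CS201 black
    CS101 gray
      CS310 gray
      CS310 black
      CS101→CS450: CS450 black — skip
    CS101 black
    CS330→CS310: CS310 black — skip
  CS330 black
  CS401 gray
    CS420 gray
      CS301 gray
        CS301→CS340: CS340 black — skip
        CS210 gray
          CS210→CS310: CS310 black — skip
          CS210→CS250: CS250 black — skip
        CS210 black
        CS301→CS450: CS450 black — skip
        CS120 gray
          CS120→CS470: CS470 is gray → back edge
Back edge closes the cycle CS470 → CS401 → CS420 → CS301 → CS120 → CS470; its vertices are {CS120, CS301, CS401, CS420, CS470}.

CS120, CS301, CS401, CS420, CS470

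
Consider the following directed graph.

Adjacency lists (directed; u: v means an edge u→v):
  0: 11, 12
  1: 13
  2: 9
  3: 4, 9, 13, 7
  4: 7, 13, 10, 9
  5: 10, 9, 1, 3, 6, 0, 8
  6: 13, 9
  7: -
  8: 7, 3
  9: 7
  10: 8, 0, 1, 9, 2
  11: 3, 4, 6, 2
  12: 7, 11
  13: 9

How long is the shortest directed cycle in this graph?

4

For each vertex v, BFS finds the shortest path from v back to v.
The shortest such closed walk is 0 → 11 → 4 → 10 → 0, length 4.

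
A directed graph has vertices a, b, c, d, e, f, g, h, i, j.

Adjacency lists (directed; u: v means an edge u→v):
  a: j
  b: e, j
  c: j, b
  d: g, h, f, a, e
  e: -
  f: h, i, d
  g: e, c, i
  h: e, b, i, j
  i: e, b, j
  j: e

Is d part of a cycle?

Yes

d is on a cycle iff d can reach itself via ≥1 edge.
d → f → d — yes.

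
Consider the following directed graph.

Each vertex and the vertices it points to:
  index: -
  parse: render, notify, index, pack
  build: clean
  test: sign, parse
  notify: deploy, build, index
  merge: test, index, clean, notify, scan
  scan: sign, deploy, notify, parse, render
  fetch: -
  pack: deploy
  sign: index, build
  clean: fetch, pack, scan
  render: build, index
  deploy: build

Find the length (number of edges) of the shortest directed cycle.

For each vertex v, BFS finds the shortest path from v back to v.
The shortest such closed walk is scan → sign → build → clean → scan, length 4.

4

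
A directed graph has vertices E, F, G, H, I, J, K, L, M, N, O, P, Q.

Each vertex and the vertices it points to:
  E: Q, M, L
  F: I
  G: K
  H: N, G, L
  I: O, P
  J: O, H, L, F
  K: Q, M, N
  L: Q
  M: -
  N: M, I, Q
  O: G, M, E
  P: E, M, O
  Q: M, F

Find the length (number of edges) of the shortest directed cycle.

For each vertex v, BFS finds the shortest path from v back to v.
The shortest such closed walk is F → I → P → E → Q → F, length 5.

5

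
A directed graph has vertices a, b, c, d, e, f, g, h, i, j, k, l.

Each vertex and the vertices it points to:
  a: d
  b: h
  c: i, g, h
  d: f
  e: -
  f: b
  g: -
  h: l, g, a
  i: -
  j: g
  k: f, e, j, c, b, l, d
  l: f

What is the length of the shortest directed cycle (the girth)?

4

For each vertex v, BFS finds the shortest path from v back to v.
The shortest such closed walk is h → l → f → b → h, length 4.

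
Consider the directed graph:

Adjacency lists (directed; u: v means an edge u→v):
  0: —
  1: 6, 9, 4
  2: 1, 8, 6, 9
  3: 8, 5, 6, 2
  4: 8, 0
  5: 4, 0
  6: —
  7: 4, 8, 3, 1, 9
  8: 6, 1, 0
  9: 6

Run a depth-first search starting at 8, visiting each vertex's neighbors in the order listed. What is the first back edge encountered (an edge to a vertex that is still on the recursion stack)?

DFS from 8 (visiting each vertex's neighbors in the order listed); mark gray on enter, black on exit:
8 gray
  6 gray
  6 black
  1 gray
    1→6: 6 black — skip
    9 gray
      9→6: 6 black — skip
    9 black
    4 gray
      4→8: 8 is gray → back edge
First back edge: 4 → 8.

4->8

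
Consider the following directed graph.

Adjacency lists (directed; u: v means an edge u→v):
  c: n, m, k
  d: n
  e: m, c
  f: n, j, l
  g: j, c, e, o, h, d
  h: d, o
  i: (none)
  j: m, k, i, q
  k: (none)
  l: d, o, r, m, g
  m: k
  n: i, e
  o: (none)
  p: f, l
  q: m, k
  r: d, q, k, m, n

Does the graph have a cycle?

DFS with white/gray/black marking, starting from l:
l gray
  d gray
    n gray
      i gray
      i black
      e gray
        m gray
          k gray
          k black
        m black
        c gray
          c→n: n is gray → back edge
Back edge found, so a cycle exists: n → e → c → n.

Yes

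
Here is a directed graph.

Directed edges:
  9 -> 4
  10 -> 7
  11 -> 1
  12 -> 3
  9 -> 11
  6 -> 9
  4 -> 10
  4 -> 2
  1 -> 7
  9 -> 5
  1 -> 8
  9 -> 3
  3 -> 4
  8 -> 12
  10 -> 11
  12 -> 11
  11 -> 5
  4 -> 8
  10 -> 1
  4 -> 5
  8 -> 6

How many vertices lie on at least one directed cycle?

A vertex is on a directed cycle iff it belongs to a strongly connected component of size ≥ 2 (or has a self-loop).
The vertices on cycles are {1, 3, 4, 6, 8, 9, 10, 11, 12} — 9 in total.

9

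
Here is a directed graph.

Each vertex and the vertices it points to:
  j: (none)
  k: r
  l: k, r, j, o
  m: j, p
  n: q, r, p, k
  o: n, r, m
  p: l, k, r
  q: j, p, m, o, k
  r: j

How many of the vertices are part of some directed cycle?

A vertex is on a directed cycle iff it belongs to a strongly connected component of size ≥ 2 (or has a self-loop).
The vertices on cycles are {l, m, n, o, p, q} — 6 in total.

6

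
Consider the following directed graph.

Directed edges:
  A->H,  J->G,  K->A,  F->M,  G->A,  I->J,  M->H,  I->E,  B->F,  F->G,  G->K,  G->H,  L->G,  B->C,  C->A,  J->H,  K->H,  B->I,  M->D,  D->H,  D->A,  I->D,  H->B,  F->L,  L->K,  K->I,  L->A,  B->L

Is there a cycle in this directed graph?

DFS with white/gray/black marking, starting from F:
F gray
  M gray
    H gray
      B gray
        B→F: F is gray → back edge
Back edge found, so a cycle exists: F → M → H → B → F.

Yes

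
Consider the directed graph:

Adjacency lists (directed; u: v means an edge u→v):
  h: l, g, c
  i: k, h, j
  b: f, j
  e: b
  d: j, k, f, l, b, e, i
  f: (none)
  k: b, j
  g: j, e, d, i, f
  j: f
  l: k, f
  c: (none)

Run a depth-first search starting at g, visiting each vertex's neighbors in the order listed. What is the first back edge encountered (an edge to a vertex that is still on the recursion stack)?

h->g

DFS from g (visiting each vertex's neighbors in the order listed); mark gray on enter, black on exit:
g gray
  j gray
    f gray
    f black
  j black
  e gray
    b gray
      b→f: f black — skip
      b→j: j black — skip
    b black
  e black
  d gray
    d→j: j black — skip
    k gray
      k→b: b black — skip
      k→j: j black — skip
    k black
    d→f: f black — skip
    l gray
      l→k: k black — skip
      l→f: f black — skip
    l black
    d→b: b black — skip
    d→e: e black — skip
    i gray
      i→k: k black — skip
      h gray
        h→l: l black — skip
        h→g: g is gray → back edge
First back edge: h → g.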